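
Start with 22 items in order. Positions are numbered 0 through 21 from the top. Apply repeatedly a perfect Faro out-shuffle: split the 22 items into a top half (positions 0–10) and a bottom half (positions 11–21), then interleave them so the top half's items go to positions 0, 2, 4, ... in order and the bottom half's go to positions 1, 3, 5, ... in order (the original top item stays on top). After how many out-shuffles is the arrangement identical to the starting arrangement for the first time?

6

The out-shuffle permutes the 22 positions with cycle lengths [1, 1, 2, 3, 3, 6, 6].
Every item is home exactly when every cycle has completed a whole number of laps, i.e. after lcm(1, 2, 3, 6) = 6 out-shuffles.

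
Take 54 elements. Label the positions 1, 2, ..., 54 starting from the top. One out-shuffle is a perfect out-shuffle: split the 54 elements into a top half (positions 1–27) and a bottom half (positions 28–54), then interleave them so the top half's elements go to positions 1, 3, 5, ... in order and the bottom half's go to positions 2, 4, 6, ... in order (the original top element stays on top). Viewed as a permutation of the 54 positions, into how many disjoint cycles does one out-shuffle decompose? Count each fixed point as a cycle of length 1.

Trace each unvisited position around until it returns:
(1) (2 3 5 9 17 33 ... len 52) (54)
3 cycles in total.

3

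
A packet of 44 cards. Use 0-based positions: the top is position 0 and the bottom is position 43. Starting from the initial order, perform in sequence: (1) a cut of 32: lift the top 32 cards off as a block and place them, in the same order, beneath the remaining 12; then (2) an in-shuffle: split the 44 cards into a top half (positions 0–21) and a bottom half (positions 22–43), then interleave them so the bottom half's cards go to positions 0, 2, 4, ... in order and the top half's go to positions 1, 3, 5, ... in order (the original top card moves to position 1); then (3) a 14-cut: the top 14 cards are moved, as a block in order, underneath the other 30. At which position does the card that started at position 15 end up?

Track the card from position 15 forward through each operation:
  after op 1 (cut 32): 15 → 27
  after op 2 (in-shuffle): 27 → 10
  after op 3 (cut 14): 10 → 40

40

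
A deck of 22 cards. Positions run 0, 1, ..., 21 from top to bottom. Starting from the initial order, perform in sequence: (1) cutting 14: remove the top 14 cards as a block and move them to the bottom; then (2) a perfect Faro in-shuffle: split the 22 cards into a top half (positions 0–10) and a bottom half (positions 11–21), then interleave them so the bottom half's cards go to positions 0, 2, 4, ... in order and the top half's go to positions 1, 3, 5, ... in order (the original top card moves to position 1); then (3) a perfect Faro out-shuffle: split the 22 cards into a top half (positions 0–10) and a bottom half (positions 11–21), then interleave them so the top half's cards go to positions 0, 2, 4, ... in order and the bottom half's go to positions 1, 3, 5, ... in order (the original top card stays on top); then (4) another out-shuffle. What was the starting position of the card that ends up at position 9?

12

Undo the operations in reverse order, starting from position 9:
  undo op 4 (out-shuffle, from bottom half): 9 ← 15
  undo op 3 (out-shuffle, from bottom half): 15 ← 18
  undo op 2 (in-shuffle, from bottom half): 18 ← 20
  undo op 1 (cut 14): 20 ← 12
So the card at position 9 came from original position 12.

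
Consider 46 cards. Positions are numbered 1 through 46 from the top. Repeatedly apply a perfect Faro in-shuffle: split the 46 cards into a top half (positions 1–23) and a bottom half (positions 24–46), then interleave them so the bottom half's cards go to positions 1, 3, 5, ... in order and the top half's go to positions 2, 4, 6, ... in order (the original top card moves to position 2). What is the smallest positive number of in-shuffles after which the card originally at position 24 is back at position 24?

Follow position 24 under repeated in-shuffles:
24 → 1 → 2 → 4 → 8 → 16 → 32 → 17 → ... → 24 (length 23)
It first returns after 23 in-shuffles.

23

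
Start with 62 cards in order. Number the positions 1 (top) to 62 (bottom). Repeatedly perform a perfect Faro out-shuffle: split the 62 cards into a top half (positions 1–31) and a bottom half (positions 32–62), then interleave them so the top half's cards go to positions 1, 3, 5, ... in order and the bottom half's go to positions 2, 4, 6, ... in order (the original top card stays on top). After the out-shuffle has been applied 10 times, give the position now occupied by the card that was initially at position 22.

33

Track the card's position through each out-shuffle:
22 → 43 → 24 → 47 → 32 → 2 → 3 → 5 → 9 → 17 → 33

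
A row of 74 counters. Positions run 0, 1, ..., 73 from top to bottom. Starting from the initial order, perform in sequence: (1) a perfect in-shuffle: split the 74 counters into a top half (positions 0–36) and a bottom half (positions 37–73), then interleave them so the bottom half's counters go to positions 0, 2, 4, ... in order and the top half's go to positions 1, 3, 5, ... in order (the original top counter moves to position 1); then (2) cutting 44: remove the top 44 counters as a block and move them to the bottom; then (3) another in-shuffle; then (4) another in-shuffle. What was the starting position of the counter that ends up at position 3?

Undo the operations in reverse order, starting from position 3:
  undo op 4 (in-shuffle, from top half): 3 ← 1
  undo op 3 (in-shuffle, from top half): 1 ← 0
  undo op 2 (cut 44): 0 ← 44
  undo op 1 (in-shuffle, from bottom half): 44 ← 59
So the counter at position 3 came from original position 59.

59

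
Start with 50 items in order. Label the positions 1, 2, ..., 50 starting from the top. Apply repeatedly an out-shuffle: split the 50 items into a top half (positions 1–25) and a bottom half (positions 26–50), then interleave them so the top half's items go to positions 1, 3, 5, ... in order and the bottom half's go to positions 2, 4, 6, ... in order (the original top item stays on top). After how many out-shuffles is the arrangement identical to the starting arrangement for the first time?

The out-shuffle permutes the 50 positions with cycle lengths [1, 1, 3, 3, 21, 21].
Every item is home exactly when every cycle has completed a whole number of laps, i.e. after lcm(1, 3, 21) = 21 out-shuffles.

21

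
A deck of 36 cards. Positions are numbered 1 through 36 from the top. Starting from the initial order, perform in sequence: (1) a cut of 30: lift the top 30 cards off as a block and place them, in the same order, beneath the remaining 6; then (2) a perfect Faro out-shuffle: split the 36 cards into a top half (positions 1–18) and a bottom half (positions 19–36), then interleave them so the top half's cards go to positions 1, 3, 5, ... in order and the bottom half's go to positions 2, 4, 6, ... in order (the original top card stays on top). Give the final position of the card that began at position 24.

24

Track the card from position 24 forward through each operation:
  after op 1 (cut 30): 24 → 30
  after op 2 (out-shuffle): 30 → 24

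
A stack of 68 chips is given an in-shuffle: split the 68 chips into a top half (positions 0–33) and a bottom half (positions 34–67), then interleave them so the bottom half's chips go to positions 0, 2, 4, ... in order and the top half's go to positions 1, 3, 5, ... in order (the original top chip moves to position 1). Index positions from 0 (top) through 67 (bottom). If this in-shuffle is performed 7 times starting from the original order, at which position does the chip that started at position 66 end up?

19

Track the chip's position through each in-shuffle:
66 → 64 → 60 → 52 → 36 → 4 → 9 → 19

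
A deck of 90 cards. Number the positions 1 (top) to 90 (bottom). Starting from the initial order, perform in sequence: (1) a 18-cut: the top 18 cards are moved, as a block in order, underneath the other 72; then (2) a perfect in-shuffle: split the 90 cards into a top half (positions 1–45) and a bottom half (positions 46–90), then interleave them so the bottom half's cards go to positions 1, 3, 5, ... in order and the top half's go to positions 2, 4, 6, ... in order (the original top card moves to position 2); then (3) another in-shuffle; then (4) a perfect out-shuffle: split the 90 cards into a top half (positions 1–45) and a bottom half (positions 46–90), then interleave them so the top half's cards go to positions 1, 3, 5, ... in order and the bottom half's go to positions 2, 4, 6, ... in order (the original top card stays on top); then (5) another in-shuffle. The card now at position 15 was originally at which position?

3

Undo the operations in reverse order, starting from position 15:
  undo op 5 (in-shuffle, from bottom half): 15 ← 53
  undo op 4 (out-shuffle, from top half): 53 ← 27
  undo op 3 (in-shuffle, from bottom half): 27 ← 59
  undo op 2 (in-shuffle, from bottom half): 59 ← 75
  undo op 1 (cut 18): 75 ← 3
So the card at position 15 came from original position 3.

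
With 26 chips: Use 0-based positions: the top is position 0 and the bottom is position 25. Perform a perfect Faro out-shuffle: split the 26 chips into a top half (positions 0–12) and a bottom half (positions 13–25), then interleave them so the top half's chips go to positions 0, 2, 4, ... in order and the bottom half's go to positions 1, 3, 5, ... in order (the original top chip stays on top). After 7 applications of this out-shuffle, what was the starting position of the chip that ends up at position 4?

18

Work backwards from position 4, undoing one out-shuffle at a time:
4 ← 2 ← 1 ← 13 ← 19 ← 22 ← 11 ← 18
So the chip now at position 4 started at position 18.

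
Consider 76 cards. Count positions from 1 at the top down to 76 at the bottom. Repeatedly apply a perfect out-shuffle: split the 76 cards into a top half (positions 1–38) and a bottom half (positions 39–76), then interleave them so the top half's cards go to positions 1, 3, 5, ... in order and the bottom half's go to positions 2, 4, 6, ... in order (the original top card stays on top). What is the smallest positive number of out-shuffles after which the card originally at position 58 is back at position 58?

20

Follow position 58 under repeated out-shuffles:
58 → 40 → 4 → 7 → 13 → 25 → 49 → 22 → 43 → 10 → 19 → 37 → 73 → 70 → 64 → 52 → 28 → 55 → 34 → 67 → 58
It first returns after 20 out-shuffles.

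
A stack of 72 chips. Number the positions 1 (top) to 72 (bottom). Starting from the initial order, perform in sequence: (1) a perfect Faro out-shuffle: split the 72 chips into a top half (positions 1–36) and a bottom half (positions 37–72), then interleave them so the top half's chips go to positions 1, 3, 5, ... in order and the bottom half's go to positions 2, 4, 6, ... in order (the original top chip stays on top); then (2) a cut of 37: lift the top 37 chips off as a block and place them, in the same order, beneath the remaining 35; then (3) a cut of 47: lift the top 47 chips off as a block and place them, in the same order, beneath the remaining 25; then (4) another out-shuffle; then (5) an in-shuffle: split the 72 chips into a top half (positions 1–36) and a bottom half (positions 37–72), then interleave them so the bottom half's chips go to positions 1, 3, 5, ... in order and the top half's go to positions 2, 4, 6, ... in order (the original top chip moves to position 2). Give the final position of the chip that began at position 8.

Track the chip from position 8 forward through each operation:
  after op 1 (out-shuffle): 8 → 15
  after op 2 (cut 37): 15 → 50
  after op 3 (cut 47): 50 → 3
  after op 4 (out-shuffle): 3 → 5
  after op 5 (in-shuffle): 5 → 10

10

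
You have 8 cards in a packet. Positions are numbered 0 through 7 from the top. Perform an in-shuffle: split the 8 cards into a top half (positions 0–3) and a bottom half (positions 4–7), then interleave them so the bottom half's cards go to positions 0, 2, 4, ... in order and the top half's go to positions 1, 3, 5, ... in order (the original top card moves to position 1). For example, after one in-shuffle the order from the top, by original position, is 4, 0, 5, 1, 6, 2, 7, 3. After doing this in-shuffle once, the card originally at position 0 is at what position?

1

Track the card's position through each in-shuffle:
0 → 1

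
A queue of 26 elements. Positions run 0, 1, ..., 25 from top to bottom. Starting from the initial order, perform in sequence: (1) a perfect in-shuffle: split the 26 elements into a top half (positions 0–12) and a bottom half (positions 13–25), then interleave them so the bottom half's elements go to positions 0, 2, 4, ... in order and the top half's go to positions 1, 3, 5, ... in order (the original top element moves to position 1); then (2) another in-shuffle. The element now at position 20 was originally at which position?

11

Undo the operations in reverse order, starting from position 20:
  undo op 2 (in-shuffle, from bottom half): 20 ← 23
  undo op 1 (in-shuffle, from top half): 23 ← 11
So the element at position 20 came from original position 11.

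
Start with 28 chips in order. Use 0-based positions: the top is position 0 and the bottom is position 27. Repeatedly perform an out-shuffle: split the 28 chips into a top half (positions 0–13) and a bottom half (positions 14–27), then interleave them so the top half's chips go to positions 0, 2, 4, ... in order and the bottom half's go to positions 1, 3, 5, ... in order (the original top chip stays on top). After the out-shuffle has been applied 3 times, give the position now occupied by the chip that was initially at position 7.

2

Track the chip's position through each out-shuffle:
7 → 14 → 1 → 2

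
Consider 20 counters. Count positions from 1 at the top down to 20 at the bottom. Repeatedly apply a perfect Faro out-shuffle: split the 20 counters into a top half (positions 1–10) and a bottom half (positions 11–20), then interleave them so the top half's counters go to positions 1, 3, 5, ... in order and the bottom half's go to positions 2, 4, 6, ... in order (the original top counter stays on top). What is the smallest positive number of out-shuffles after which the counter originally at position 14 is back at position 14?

18

Follow position 14 under repeated out-shuffles:
14 → 8 → 15 → 10 → 19 → 18 → 16 → 12 → 4 → 7 → 13 → 6 → 11 → 2 → 3 → 5 → 9 → 17 → 14
It first returns after 18 out-shuffles.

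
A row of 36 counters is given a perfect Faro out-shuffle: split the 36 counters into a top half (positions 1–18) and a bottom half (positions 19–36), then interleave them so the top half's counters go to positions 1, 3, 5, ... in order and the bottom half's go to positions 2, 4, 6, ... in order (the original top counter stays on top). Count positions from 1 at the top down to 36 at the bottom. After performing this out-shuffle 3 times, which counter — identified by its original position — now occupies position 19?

Work backwards from position 19, undoing one out-shuffle at a time:
19 ← 10 ← 23 ← 12
So the counter now at position 19 started at position 12.

12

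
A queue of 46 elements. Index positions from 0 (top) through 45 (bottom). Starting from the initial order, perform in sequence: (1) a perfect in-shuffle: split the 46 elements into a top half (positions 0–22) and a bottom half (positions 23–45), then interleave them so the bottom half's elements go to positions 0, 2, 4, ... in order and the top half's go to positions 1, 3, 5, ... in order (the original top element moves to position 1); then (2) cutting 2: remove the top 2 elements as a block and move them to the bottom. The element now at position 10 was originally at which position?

29

Undo the operations in reverse order, starting from position 10:
  undo op 2 (cut 2): 10 ← 12
  undo op 1 (in-shuffle, from bottom half): 12 ← 29
So the element at position 10 came from original position 29.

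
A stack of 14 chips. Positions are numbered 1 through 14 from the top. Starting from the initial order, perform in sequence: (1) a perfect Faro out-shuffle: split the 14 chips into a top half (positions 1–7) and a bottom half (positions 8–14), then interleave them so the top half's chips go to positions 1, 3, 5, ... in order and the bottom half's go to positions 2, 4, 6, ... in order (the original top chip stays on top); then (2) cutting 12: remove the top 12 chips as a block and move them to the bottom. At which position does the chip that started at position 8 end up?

4

Track the chip from position 8 forward through each operation:
  after op 1 (out-shuffle): 8 → 2
  after op 2 (cut 12): 2 → 4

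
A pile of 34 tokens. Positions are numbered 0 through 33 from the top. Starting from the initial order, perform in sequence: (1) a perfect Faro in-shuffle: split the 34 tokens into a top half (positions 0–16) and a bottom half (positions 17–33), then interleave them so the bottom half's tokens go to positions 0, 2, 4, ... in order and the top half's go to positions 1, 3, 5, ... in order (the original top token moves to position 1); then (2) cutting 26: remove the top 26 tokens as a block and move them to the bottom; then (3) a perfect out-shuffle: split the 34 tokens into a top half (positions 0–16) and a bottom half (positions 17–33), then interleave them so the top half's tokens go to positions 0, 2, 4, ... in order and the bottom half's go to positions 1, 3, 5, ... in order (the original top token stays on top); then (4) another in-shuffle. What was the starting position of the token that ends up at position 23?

Undo the operations in reverse order, starting from position 23:
  undo op 4 (in-shuffle, from top half): 23 ← 11
  undo op 3 (out-shuffle, from bottom half): 11 ← 22
  undo op 2 (cut 26): 22 ← 14
  undo op 1 (in-shuffle, from bottom half): 14 ← 24
So the token at position 23 came from original position 24.

24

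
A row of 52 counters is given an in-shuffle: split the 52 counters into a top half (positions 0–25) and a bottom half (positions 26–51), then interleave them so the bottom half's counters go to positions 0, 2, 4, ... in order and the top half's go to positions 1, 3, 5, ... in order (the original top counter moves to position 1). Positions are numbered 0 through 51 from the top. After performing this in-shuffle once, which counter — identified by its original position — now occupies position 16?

34

Work backwards from position 16, undoing one in-shuffle at a time:
16 ← 34
So the counter now at position 16 started at position 34.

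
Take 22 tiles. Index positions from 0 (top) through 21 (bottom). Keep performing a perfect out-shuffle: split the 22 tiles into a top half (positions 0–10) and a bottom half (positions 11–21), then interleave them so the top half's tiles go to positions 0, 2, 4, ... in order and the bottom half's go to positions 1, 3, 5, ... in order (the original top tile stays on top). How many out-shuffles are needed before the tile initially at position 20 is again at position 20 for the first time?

6

Follow position 20 under repeated out-shuffles:
20 → 19 → 17 → 13 → 5 → 10 → 20
It first returns after 6 out-shuffles.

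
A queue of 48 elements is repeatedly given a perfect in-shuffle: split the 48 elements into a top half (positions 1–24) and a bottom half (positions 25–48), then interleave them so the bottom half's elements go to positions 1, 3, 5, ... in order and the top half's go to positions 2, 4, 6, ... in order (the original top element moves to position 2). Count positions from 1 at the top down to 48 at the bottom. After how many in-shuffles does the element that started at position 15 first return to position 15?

21

Follow position 15 under repeated in-shuffles:
15 → 30 → 11 → 22 → 44 → 39 → 29 → 9 → ... → 15 (length 21)
It first returns after 21 in-shuffles.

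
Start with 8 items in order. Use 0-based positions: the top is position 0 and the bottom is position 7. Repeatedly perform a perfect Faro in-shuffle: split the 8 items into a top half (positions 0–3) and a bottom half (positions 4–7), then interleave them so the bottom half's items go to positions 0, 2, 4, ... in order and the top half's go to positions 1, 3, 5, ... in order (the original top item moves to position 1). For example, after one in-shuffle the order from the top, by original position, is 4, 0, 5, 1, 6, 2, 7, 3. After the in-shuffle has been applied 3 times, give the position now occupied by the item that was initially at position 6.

Track the item's position through each in-shuffle:
6 → 4 → 0 → 1

1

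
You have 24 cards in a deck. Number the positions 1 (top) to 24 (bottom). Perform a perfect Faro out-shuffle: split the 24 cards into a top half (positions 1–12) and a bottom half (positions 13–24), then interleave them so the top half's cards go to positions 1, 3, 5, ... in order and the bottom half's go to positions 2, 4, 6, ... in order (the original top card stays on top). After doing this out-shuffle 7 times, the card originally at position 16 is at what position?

Track the card's position through each out-shuffle:
16 → 8 → 15 → 6 → 11 → 21 → 18 → 12

12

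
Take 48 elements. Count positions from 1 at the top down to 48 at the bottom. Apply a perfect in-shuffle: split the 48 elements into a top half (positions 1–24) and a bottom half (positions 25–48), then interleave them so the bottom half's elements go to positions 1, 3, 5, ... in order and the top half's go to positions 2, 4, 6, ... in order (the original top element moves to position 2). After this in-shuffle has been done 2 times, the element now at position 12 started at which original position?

3

Work backwards from position 12, undoing one in-shuffle at a time:
12 ← 6 ← 3
So the element now at position 12 started at position 3.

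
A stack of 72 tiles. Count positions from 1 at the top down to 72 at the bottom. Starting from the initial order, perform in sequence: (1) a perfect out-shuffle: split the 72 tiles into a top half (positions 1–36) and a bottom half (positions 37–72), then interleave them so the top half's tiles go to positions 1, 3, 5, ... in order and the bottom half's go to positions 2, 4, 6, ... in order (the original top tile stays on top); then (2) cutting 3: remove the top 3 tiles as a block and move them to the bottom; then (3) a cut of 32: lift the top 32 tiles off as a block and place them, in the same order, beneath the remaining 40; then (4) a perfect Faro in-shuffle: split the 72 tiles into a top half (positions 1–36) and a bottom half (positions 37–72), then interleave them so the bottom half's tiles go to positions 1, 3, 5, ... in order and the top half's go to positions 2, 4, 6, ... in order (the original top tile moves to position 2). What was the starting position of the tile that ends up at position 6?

55

Undo the operations in reverse order, starting from position 6:
  undo op 4 (in-shuffle, from top half): 6 ← 3
  undo op 3 (cut 32): 3 ← 35
  undo op 2 (cut 3): 35 ← 38
  undo op 1 (out-shuffle, from bottom half): 38 ← 55
So the tile at position 6 came from original position 55.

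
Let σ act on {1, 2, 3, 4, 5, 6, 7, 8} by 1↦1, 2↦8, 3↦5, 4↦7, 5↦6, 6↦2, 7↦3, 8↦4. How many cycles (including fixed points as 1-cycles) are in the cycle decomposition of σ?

Cycle decomposition: (1) (2 8 4 7 3 5 6).
2 cycles.

2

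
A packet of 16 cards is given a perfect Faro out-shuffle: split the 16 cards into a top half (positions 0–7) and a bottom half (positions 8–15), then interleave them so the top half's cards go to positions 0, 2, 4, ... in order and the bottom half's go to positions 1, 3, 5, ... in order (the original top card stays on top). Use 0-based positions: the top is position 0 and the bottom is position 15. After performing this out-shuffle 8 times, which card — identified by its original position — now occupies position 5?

Work backwards from position 5, undoing one out-shuffle at a time:
5 ← 10 ← 5 ← 10 ← 5 ← 10 ← 5 ← 10 ← 5
So the card now at position 5 started at position 5.

5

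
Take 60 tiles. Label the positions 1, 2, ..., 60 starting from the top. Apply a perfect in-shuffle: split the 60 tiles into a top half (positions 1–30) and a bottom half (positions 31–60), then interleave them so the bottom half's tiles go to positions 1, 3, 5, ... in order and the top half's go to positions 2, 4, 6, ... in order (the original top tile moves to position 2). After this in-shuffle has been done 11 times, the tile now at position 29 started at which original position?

Work backwards from position 29, undoing one in-shuffle at a time:
29 ← 45 ← 53 ← 57 ← 59 ← 60 ← 30 ← 15 ← 38 ← 19 ← 40 ← 20
So the tile now at position 29 started at position 20.

20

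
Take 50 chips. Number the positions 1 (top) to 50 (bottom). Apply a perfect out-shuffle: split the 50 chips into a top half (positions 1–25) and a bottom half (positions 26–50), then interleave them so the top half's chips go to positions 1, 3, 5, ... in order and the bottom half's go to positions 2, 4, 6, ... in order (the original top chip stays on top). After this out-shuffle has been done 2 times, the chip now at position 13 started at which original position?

4

Work backwards from position 13, undoing one out-shuffle at a time:
13 ← 7 ← 4
So the chip now at position 13 started at position 4.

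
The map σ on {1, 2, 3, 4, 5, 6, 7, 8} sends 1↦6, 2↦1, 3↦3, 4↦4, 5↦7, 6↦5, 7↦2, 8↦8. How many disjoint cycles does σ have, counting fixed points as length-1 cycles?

Cycle decomposition: (1 6 5 7 2) (3) (4) (8).
4 cycles.

4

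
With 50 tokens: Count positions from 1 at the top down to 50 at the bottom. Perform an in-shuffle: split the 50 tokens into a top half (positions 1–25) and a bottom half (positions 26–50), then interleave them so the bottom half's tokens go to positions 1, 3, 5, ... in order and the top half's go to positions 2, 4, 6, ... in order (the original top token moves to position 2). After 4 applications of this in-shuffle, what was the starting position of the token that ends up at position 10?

7

Work backwards from position 10, undoing one in-shuffle at a time:
10 ← 5 ← 28 ← 14 ← 7
So the token now at position 10 started at position 7.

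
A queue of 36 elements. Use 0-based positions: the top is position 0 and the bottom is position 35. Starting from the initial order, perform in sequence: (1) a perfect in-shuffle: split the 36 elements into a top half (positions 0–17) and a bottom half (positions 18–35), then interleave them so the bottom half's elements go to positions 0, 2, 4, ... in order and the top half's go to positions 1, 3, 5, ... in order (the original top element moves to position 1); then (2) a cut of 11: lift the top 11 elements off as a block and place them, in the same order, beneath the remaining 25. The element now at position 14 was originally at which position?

Undo the operations in reverse order, starting from position 14:
  undo op 2 (cut 11): 14 ← 25
  undo op 1 (in-shuffle, from top half): 25 ← 12
So the element at position 14 came from original position 12.

12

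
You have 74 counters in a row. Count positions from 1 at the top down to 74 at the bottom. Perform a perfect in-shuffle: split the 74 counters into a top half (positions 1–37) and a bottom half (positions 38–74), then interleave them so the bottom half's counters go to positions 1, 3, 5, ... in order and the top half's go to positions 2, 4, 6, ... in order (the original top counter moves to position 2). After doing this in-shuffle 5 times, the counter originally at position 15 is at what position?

Track the counter's position through each in-shuffle:
15 → 30 → 60 → 45 → 15 → 30

30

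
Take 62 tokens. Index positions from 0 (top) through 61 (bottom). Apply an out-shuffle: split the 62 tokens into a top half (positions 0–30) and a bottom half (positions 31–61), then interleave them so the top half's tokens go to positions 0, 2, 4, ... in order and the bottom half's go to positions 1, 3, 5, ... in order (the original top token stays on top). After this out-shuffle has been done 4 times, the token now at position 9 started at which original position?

Work backwards from position 9, undoing one out-shuffle at a time:
9 ← 35 ← 48 ← 24 ← 12
So the token now at position 9 started at position 12.

12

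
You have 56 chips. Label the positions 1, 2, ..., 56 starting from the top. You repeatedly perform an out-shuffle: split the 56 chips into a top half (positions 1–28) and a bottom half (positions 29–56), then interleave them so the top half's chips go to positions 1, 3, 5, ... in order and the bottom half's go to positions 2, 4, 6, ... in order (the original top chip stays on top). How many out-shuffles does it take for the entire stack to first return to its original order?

20

The out-shuffle permutes the 56 positions with cycle lengths [1, 1, 4, 10, 20, 20].
Every chip is home exactly when every cycle has completed a whole number of laps, i.e. after lcm(1, 4, 10, 20) = 20 out-shuffles.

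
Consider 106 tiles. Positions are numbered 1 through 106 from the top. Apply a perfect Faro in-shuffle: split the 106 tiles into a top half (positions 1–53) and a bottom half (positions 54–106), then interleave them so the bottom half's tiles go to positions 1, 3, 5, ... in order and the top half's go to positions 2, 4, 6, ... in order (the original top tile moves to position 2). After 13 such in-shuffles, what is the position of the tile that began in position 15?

44

Track position through each in-shuffle: 15 → 30 → 60 → 13 → 26 → ... (continuing for 13 shuffles total) → 44.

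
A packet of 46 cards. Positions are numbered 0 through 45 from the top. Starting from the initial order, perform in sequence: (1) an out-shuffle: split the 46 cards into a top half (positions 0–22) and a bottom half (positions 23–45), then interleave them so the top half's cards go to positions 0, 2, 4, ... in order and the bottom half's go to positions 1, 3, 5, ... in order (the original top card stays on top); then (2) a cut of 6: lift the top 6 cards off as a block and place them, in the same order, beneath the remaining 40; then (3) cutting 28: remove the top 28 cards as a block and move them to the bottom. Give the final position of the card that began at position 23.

13

Track the card from position 23 forward through each operation:
  after op 1 (out-shuffle): 23 → 1
  after op 2 (cut 6): 1 → 41
  after op 3 (cut 28): 41 → 13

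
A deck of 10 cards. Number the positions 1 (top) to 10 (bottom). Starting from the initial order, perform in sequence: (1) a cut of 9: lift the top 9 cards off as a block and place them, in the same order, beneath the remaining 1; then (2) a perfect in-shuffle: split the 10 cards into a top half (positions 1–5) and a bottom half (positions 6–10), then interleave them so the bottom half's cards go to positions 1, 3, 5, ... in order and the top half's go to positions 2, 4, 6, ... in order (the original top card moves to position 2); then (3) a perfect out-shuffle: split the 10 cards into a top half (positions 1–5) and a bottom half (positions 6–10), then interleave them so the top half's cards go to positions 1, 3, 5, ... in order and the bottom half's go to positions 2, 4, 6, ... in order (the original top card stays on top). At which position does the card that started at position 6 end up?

Track the card from position 6 forward through each operation:
  after op 1 (cut 9): 6 → 7
  after op 2 (in-shuffle): 7 → 3
  after op 3 (out-shuffle): 3 → 5

5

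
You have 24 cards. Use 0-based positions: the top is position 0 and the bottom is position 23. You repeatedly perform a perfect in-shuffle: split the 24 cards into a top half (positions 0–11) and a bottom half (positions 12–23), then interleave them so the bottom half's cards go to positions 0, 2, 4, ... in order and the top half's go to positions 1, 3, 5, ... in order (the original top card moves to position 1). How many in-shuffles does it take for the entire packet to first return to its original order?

20

The in-shuffle permutes the 24 positions with cycle lengths [4, 20].
Every card is home exactly when every cycle has completed a whole number of laps, i.e. after lcm(4, 20) = 20 in-shuffles.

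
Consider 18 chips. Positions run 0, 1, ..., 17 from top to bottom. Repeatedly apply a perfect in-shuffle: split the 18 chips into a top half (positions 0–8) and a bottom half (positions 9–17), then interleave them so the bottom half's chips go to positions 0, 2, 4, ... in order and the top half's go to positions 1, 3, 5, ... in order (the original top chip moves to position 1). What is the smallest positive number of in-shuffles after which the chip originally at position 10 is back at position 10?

18

Follow position 10 under repeated in-shuffles:
10 → 2 → 5 → 11 → 4 → 9 → 0 → 1 → 3 → 7 → 15 → 12 → 6 → 13 → 8 → 17 → 16 → 14 → 10
It first returns after 18 in-shuffles.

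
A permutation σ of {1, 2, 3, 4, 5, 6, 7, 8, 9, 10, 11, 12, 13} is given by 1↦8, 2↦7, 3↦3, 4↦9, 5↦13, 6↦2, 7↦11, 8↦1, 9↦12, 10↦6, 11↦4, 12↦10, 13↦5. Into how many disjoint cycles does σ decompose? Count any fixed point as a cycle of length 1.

4

Cycle decomposition: (1 8) (2 7 11 4 9 12 10 6) (3) (5 13).
4 cycles.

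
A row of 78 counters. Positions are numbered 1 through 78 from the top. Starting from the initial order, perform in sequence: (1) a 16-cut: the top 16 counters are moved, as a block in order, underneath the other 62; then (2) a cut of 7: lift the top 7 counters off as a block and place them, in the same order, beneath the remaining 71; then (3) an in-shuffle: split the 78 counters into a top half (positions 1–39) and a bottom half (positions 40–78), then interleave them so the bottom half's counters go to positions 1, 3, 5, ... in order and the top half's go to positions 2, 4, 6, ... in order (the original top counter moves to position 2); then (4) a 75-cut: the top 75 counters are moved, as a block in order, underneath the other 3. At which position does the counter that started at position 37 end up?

Track the counter from position 37 forward through each operation:
  after op 1 (cut 16): 37 → 21
  after op 2 (cut 7): 21 → 14
  after op 3 (in-shuffle): 14 → 28
  after op 4 (cut 75): 28 → 31

31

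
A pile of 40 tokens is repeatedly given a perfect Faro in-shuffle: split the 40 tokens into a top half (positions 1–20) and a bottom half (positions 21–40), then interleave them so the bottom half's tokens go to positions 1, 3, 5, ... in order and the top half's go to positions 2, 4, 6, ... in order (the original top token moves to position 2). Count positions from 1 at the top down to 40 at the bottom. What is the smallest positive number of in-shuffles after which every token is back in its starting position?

20

The in-shuffle permutes the 40 positions with cycle lengths [20, 20].
Every token is home exactly when every cycle has completed a whole number of laps, i.e. after lcm(20) = 20 in-shuffles.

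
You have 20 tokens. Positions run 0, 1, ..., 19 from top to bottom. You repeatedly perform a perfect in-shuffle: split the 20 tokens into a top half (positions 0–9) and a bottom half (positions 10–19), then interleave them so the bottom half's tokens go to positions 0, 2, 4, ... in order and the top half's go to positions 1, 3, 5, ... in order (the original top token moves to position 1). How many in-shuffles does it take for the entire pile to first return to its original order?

The in-shuffle permutes the 20 positions with cycle lengths [2, 3, 3, 6, 6].
Every token is home exactly when every cycle has completed a whole number of laps, i.e. after lcm(2, 3, 6) = 6 in-shuffles.

6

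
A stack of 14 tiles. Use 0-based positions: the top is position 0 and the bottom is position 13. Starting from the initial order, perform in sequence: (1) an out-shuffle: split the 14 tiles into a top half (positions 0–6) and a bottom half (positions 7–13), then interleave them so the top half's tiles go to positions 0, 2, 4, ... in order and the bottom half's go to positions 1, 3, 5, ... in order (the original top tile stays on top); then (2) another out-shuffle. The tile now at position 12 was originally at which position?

3

Undo the operations in reverse order, starting from position 12:
  undo op 2 (out-shuffle, from top half): 12 ← 6
  undo op 1 (out-shuffle, from top half): 6 ← 3
So the tile at position 12 came from original position 3.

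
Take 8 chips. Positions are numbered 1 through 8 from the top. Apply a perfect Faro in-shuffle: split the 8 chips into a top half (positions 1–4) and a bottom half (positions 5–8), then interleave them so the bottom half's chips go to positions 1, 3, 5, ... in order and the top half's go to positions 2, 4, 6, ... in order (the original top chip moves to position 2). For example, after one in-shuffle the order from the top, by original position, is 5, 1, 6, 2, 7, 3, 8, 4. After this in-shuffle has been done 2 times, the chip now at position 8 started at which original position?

Work backwards from position 8, undoing one in-shuffle at a time:
8 ← 4 ← 2
So the chip now at position 8 started at position 2.

2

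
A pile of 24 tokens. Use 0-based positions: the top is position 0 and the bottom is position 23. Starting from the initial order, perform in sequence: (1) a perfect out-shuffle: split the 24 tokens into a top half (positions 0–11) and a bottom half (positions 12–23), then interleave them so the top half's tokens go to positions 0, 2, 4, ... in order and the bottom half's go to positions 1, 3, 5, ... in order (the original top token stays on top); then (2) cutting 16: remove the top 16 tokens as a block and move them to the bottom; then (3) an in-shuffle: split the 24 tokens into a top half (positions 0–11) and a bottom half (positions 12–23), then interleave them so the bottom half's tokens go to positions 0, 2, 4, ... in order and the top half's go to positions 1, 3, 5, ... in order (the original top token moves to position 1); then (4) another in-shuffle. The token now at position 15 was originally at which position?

Undo the operations in reverse order, starting from position 15:
  undo op 4 (in-shuffle, from top half): 15 ← 7
  undo op 3 (in-shuffle, from top half): 7 ← 3
  undo op 2 (cut 16): 3 ← 19
  undo op 1 (out-shuffle, from bottom half): 19 ← 21
So the token at position 15 came from original position 21.

21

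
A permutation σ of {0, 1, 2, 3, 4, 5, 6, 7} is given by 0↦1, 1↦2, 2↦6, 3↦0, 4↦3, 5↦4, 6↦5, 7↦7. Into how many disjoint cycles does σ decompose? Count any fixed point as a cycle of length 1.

Cycle decomposition: (0 1 2 6 5 4 3) (7).
2 cycles.

2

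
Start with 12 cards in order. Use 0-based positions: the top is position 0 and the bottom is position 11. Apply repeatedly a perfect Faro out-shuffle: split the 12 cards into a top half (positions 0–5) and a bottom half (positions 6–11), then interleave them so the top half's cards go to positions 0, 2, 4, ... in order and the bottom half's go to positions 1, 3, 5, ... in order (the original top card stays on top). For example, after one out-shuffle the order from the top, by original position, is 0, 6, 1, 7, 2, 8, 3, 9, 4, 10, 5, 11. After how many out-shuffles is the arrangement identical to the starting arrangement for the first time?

The out-shuffle permutes the 12 positions with cycle lengths [1, 1, 10].
Every card is home exactly when every cycle has completed a whole number of laps, i.e. after lcm(1, 10) = 10 out-shuffles.

10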